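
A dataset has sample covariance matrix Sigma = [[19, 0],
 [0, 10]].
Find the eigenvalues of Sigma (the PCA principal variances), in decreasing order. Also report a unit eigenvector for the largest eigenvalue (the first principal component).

Step 1 — characteristic polynomial of 2×2 Sigma:
  det(Sigma - λI) = λ² - trace · λ + det = 0.
  trace = 19 + 10 = 29, det = 19·10 - (0)² = 190.
Step 2 — discriminant:
  Δ = trace² - 4·det = 841 - 760 = 81.
Step 3 — eigenvalues:
  λ = (trace ± √Δ)/2 = (29 ± 9)/2,
  λ_1 = 19,  λ_2 = 10.

Step 4 — unit eigenvector for λ_1: Sigma is diagonal, so its eigenvectors are the coordinate axes. λ_1 = 19 is the diagonal entry on the first coordinate axis, hence
  v_1 = (1, 0) (||v_1|| = 1).

λ_1 = 19,  λ_2 = 10;  v_1 ≈ (1, 0)


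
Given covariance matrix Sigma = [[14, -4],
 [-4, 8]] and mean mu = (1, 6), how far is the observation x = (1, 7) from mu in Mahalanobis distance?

Step 1 — centre the observation: (x - mu) = (0, 1).

Step 2 — invert Sigma. det(Sigma) = 14·8 - (-4)² = 96.
  Sigma^{-1} = (1/det) · [[d, -b], [-b, a]] = [[0.0833, 0.0417],
 [0.0417, 0.1458]].

Step 3 — form the quadratic (x - mu)^T · Sigma^{-1} · (x - mu):
  Sigma^{-1} · (x - mu) = (0.0417, 0.1458).
  (x - mu)^T · [Sigma^{-1} · (x - mu)] = (0)·(0.0417) + (1)·(0.1458) = 0.1458.

Step 4 — take square root: d = √(0.1458) ≈ 0.3819.

d(x, mu) = √(0.1458) ≈ 0.3819


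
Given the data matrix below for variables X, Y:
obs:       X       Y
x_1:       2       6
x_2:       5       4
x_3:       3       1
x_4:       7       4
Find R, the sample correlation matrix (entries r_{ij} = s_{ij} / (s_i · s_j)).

Step 1 — column means:
  mean(X) = (2 + 5 + 3 + 7) / 4 = 17/4 = 4.25
  mean(Y) = (6 + 4 + 1 + 4) / 4 = 15/4 = 3.75

Step 2 — sample variances and covariances s[i,j] = (1/(n-1)) · Σ_k (x_{k,i} - mean_i) · (x_{k,j} - mean_j), with n-1 = 3:
  s[X,X] = ((-2.25)·(-2.25) + (0.75)·(0.75) + (-1.25)·(-1.25) + (2.75)·(2.75)) / 3 = 14.75/3 = 4.9167
  s[X,Y] = ((-2.25)·(2.25) + (0.75)·(0.25) + (-1.25)·(-2.75) + (2.75)·(0.25)) / 3 = -0.75/3 = -0.25
  s[Y,Y] = ((2.25)·(2.25) + (0.25)·(0.25) + (-2.75)·(-2.75) + (0.25)·(0.25)) / 3 = 12.75/3 = 4.25
  Sample standard deviations s_i = √(s[i,i]):
  s(X) = √(4.9167) = 2.2174
  s(Y) = √(4.25) = 2.0616

Step 3 — r_{ij} = s_{ij} / (s_i · s_j):
  r[X,X] = 1 (diagonal).
  r[X,Y] = -0.25 / (2.2174 · 2.0616) = -0.25 / 4.5712 = -0.0547
  r[Y,Y] = 1 (diagonal).

R is symmetric with unit diagonal. Assembling:

R = [[1, -0.0547],
 [-0.0547, 1]]


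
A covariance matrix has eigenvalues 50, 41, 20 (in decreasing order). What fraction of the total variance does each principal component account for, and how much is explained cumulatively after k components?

Step 1 — total variance = trace(Sigma) = Σ λ_i = 50 + 41 + 20 = 111.

Step 2 — fraction explained by component i = λ_i / Σ λ:
  PC1: 50/111 = 0.4505
  PC2: 41/111 = 0.3694
  PC3: 20/111 = 0.1802

Step 3 — cumulative fraction after k components = (λ_1 + ... + λ_k) / Σ λ:
  k = 1: 50/111 = 0.4505
  k = 2: (50 + 41)/111 = 91/111 = 0.8198
  k = 3: (50 + 41 + 20)/111 = 111/111 = 1

Summary (fraction, with percent):

explained: PC1 0.4505 (45.05%), PC2 0.3694 (36.94%), PC3 0.1802 (18.02%);  cumulative: 0.4505, 0.8198, 1


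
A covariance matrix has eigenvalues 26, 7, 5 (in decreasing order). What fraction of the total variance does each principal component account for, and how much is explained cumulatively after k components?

Step 1 — total variance = trace(Sigma) = Σ λ_i = 26 + 7 + 5 = 38.

Step 2 — fraction explained by component i = λ_i / Σ λ:
  PC1: 26/38 = 0.6842
  PC2: 7/38 = 0.1842
  PC3: 5/38 = 0.1316

Step 3 — cumulative fraction after k components = (λ_1 + ... + λ_k) / Σ λ:
  k = 1: 26/38 = 0.6842
  k = 2: (26 + 7)/38 = 33/38 = 0.8684
  k = 3: (26 + 7 + 5)/38 = 38/38 = 1

Summary (fraction, with percent):

explained: PC1 0.6842 (68.42%), PC2 0.1842 (18.42%), PC3 0.1316 (13.16%);  cumulative: 0.6842, 0.8684, 1


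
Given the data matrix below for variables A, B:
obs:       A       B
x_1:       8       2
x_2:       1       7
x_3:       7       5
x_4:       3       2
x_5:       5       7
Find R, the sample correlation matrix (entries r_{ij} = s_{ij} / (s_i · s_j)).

Step 1 — column means:
  mean(A) = (8 + 1 + 7 + 3 + 5) / 5 = 24/5 = 4.8
  mean(B) = (2 + 7 + 5 + 2 + 7) / 5 = 23/5 = 4.6

Step 2 — sample variances and covariances s[i,j] = (1/(n-1)) · Σ_k (x_{k,i} - mean_i) · (x_{k,j} - mean_j), with n-1 = 4:
  s[A,A] = ((3.2)·(3.2) + (-3.8)·(-3.8) + (2.2)·(2.2) + (-1.8)·(-1.8) + (0.2)·(0.2)) / 4 = 32.8/4 = 8.2
  s[A,B] = ((3.2)·(-2.6) + (-3.8)·(2.4) + (2.2)·(0.4) + (-1.8)·(-2.6) + (0.2)·(2.4)) / 4 = -11.4/4 = -2.85
  s[B,B] = ((-2.6)·(-2.6) + (2.4)·(2.4) + (0.4)·(0.4) + (-2.6)·(-2.6) + (2.4)·(2.4)) / 4 = 25.2/4 = 6.3
  Sample standard deviations s_i = √(s[i,i]):
  s(A) = √(8.2) = 2.8636
  s(B) = √(6.3) = 2.51

Step 3 — r_{ij} = s_{ij} / (s_i · s_j):
  r[A,A] = 1 (diagonal).
  r[A,B] = -2.85 / (2.8636 · 2.51) = -2.85 / 7.1875 = -0.3965
  r[B,B] = 1 (diagonal).

R is symmetric with unit diagonal. Assembling:

R = [[1, -0.3965],
 [-0.3965, 1]]


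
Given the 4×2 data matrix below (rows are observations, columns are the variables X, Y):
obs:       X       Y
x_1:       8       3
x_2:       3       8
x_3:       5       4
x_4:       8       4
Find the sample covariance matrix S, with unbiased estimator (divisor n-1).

Step 1 — column means:
  mean(X) = (8 + 3 + 5 + 8) / 4 = 24/4 = 6
  mean(Y) = (3 + 8 + 4 + 4) / 4 = 19/4 = 4.75

Step 2 — sample covariance S[i,j] = (1/(n-1)) · Σ_k (x_{k,i} - mean_i) · (x_{k,j} - mean_j), with n-1 = 3.
  S[X,X] = ((2)·(2) + (-3)·(-3) + (-1)·(-1) + (2)·(2)) / 3 = 18/3 = 6
  S[X,Y] = ((2)·(-1.75) + (-3)·(3.25) + (-1)·(-0.75) + (2)·(-0.75)) / 3 = -14/3 = -4.6667
  S[Y,Y] = ((-1.75)·(-1.75) + (3.25)·(3.25) + (-0.75)·(-0.75) + (-0.75)·(-0.75)) / 3 = 14.75/3 = 4.9167

S is symmetric (S[j,i] = S[i,j]). Assembling:

S = [[6, -4.6667],
 [-4.6667, 4.9167]]


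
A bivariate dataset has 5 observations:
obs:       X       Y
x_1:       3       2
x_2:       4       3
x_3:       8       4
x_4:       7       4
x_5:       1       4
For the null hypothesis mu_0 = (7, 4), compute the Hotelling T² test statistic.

Step 1 — sample mean vector:
  mean(X) = (3 + 4 + 8 + 7 + 1) / 5 = 23/5 = 4.6
  mean(Y) = (2 + 3 + 4 + 4 + 4) / 5 = 17/5 = 3.4
  x̄ = (4.6, 3.4),  deviation x̄ - mu_0 = (4.6, 3.4) - (7, 4) = (-2.4, -0.6).

Step 2 — sample covariance matrix, S[i,j] = (1/(n-1)) · Σ_k (x_{k,i} - mean_i) · (x_{k,j} - mean_j), divisor n-1 = 4:
  S[X,X] = ((-1.6)·(-1.6) + (-0.6)·(-0.6) + (3.4)·(3.4) + (2.4)·(2.4) + (-3.6)·(-3.6)) / 4 = 33.2/4 = 8.3
  S[X,Y] = ((-1.6)·(-1.4) + (-0.6)·(-0.4) + (3.4)·(0.6) + (2.4)·(0.6) + (-3.6)·(0.6)) / 4 = 3.8/4 = 0.95
  S[Y,Y] = ((-1.4)·(-1.4) + (-0.4)·(-0.4) + (0.6)·(0.6) + (0.6)·(0.6) + (0.6)·(0.6)) / 4 = 3.2/4 = 0.8
  S = [[8.3, 0.95],
 [0.95, 0.8]].

Step 3 — invert S. det(S) = 8.3·0.8 - (0.95)² = 5.7375.
  S^{-1} = (1/det) · [[d, -b], [-b, a]] = [[0.1394, -0.1656],
 [-0.1656, 1.4466]].

Step 4 — quadratic form (x̄ - mu_0)^T · S^{-1} · (x̄ - mu_0):
  S^{-1} · (x̄ - mu_0) = (-0.2353, -0.4706),
  (x̄ - mu_0)^T · [...] = (-2.4)·(-0.2353) + (-0.6)·(-0.4706) = 0.8471.

Step 5 — scale by n: T² = 5 · 0.8471 = 4.2353.

T² ≈ 4.2353


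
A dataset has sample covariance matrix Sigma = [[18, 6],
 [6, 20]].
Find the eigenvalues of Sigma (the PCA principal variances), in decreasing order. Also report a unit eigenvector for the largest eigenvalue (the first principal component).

Step 1 — characteristic polynomial of 2×2 Sigma:
  det(Sigma - λI) = λ² - trace · λ + det = 0.
  trace = 18 + 20 = 38, det = 18·20 - (6)² = 324.
Step 2 — discriminant:
  Δ = trace² - 4·det = 1444 - 1296 = 148.
Step 3 — eigenvalues:
  λ = (trace ± √Δ)/2 = (38 ± 12.1655)/2,
  λ_1 = 25.0828,  λ_2 = 12.9172.

Step 4 — unit eigenvector for λ_1: solve (Sigma - λ_1 I)v = 0. First row:
  (18 - 25.0828)·v_x + (6)·v_y = 0, i.e. (-7.0828)·v_x + (6)·v_y = 0,
  so v ∝ (b, λ_1 - a) = (6, 7.0828) = u.
  ||u|| = √((6)² + (7.0828)²) = √(86.1655) ≈ 9.2825,
  v_1 = u/||u|| ≈ (0.6464, 0.763) (||v_1|| = 1).

λ_1 = 25.0828,  λ_2 = 12.9172;  v_1 ≈ (0.6464, 0.763)


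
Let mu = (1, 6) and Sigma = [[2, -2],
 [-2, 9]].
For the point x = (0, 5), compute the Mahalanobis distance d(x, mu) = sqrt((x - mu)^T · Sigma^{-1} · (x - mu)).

Step 1 — centre the observation: (x - mu) = (-1, -1).

Step 2 — invert Sigma. det(Sigma) = 2·9 - (-2)² = 14.
  Sigma^{-1} = (1/det) · [[d, -b], [-b, a]] = [[0.6429, 0.1429],
 [0.1429, 0.1429]].

Step 3 — form the quadratic (x - mu)^T · Sigma^{-1} · (x - mu):
  Sigma^{-1} · (x - mu) = (-0.7857, -0.2857).
  (x - mu)^T · [Sigma^{-1} · (x - mu)] = (-1)·(-0.7857) + (-1)·(-0.2857) = 1.0714.

Step 4 — take square root: d = √(1.0714) ≈ 1.0351.

d(x, mu) = √(1.0714) ≈ 1.0351


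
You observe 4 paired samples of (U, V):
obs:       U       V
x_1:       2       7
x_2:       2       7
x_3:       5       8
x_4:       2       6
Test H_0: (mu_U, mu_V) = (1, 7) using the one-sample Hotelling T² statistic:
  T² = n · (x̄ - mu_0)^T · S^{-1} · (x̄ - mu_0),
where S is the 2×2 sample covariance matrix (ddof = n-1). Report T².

Step 1 — sample mean vector:
  mean(U) = (2 + 2 + 5 + 2) / 4 = 11/4 = 2.75
  mean(V) = (7 + 7 + 8 + 6) / 4 = 28/4 = 7
  x̄ = (2.75, 7),  deviation x̄ - mu_0 = (2.75, 7) - (1, 7) = (1.75, 0).

Step 2 — sample covariance matrix, S[i,j] = (1/(n-1)) · Σ_k (x_{k,i} - mean_i) · (x_{k,j} - mean_j), divisor n-1 = 3:
  S[U,U] = ((-0.75)·(-0.75) + (-0.75)·(-0.75) + (2.25)·(2.25) + (-0.75)·(-0.75)) / 3 = 6.75/3 = 2.25
  S[U,V] = ((-0.75)·(0) + (-0.75)·(0) + (2.25)·(1) + (-0.75)·(-1)) / 3 = 3/3 = 1
  S[V,V] = ((0)·(0) + (0)·(0) + (1)·(1) + (-1)·(-1)) / 3 = 2/3 = 0.6667
  S = [[2.25, 1],
 [1, 0.6667]].

Step 3 — invert S. det(S) = 2.25·0.6667 - (1)² = 0.5.
  S^{-1} = (1/det) · [[d, -b], [-b, a]] = [[1.3333, -2],
 [-2, 4.5]].

Step 4 — quadratic form (x̄ - mu_0)^T · S^{-1} · (x̄ - mu_0):
  S^{-1} · (x̄ - mu_0) = (2.3333, -3.5),
  (x̄ - mu_0)^T · [...] = (1.75)·(2.3333) + (0)·(-3.5) = 4.0833.

Step 5 — scale by n: T² = 4 · 4.0833 = 16.3333.

T² ≈ 16.3333


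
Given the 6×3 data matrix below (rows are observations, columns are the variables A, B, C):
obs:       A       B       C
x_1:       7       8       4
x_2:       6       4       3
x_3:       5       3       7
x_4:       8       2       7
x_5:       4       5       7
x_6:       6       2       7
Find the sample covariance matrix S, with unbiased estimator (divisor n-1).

Step 1 — column means:
  mean(A) = (7 + 6 + 5 + 8 + 4 + 6) / 6 = 36/6 = 6
  mean(B) = (8 + 4 + 3 + 2 + 5 + 2) / 6 = 24/6 = 4
  mean(C) = (4 + 3 + 7 + 7 + 7 + 7) / 6 = 35/6 = 5.8333

Step 2 — sample covariance S[i,j] = (1/(n-1)) · Σ_k (x_{k,i} - mean_i) · (x_{k,j} - mean_j), with n-1 = 5.
  S[A,A] = ((1)·(1) + (0)·(0) + (-1)·(-1) + (2)·(2) + (-2)·(-2) + (0)·(0)) / 5 = 10/5 = 2
  S[A,B] = ((1)·(4) + (0)·(0) + (-1)·(-1) + (2)·(-2) + (-2)·(1) + (0)·(-2)) / 5 = -1/5 = -0.2
  S[A,C] = ((1)·(-1.8333) + (0)·(-2.8333) + (-1)·(1.1667) + (2)·(1.1667) + (-2)·(1.1667) + (0)·(1.1667)) / 5 = -3/5 = -0.6
  S[B,B] = ((4)·(4) + (0)·(0) + (-1)·(-1) + (-2)·(-2) + (1)·(1) + (-2)·(-2)) / 5 = 26/5 = 5.2
  S[B,C] = ((4)·(-1.8333) + (0)·(-2.8333) + (-1)·(1.1667) + (-2)·(1.1667) + (1)·(1.1667) + (-2)·(1.1667)) / 5 = -12/5 = -2.4
  S[C,C] = ((-1.8333)·(-1.8333) + (-2.8333)·(-2.8333) + (1.1667)·(1.1667) + (1.1667)·(1.1667) + (1.1667)·(1.1667) + (1.1667)·(1.1667)) / 5 = 16.8333/5 = 3.3667

S is symmetric (S[j,i] = S[i,j]). Assembling:

S = [[2, -0.2, -0.6],
 [-0.2, 5.2, -2.4],
 [-0.6, -2.4, 3.3667]]


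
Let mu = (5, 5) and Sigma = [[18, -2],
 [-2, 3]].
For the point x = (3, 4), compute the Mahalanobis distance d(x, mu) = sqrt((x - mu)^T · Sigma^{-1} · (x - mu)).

Step 1 — centre the observation: (x - mu) = (-2, -1).

Step 2 — invert Sigma. det(Sigma) = 18·3 - (-2)² = 50.
  Sigma^{-1} = (1/det) · [[d, -b], [-b, a]] = [[0.06, 0.04],
 [0.04, 0.36]].

Step 3 — form the quadratic (x - mu)^T · Sigma^{-1} · (x - mu):
  Sigma^{-1} · (x - mu) = (-0.16, -0.44).
  (x - mu)^T · [Sigma^{-1} · (x - mu)] = (-2)·(-0.16) + (-1)·(-0.44) = 0.76.

Step 4 — take square root: d = √(0.76) ≈ 0.8718.

d(x, mu) = √(0.76) ≈ 0.8718


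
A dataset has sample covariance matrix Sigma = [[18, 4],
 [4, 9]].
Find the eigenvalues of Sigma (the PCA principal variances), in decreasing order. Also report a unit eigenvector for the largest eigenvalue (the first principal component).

Step 1 — characteristic polynomial of 2×2 Sigma:
  det(Sigma - λI) = λ² - trace · λ + det = 0.
  trace = 18 + 9 = 27, det = 18·9 - (4)² = 146.
Step 2 — discriminant:
  Δ = trace² - 4·det = 729 - 584 = 145.
Step 3 — eigenvalues:
  λ = (trace ± √Δ)/2 = (27 ± 12.0416)/2,
  λ_1 = 19.5208,  λ_2 = 7.4792.

Step 4 — unit eigenvector for λ_1: solve (Sigma - λ_1 I)v = 0. First row:
  (18 - 19.5208)·v_x + (4)·v_y = 0, i.e. (-1.5208)·v_x + (4)·v_y = 0,
  so v ∝ (b, λ_1 - a) = (4, 1.5208) = u.
  ||u|| = √((4)² + (1.5208)²) = √(18.3128) ≈ 4.2793,
  v_1 = u/||u|| ≈ (0.9347, 0.3554) (||v_1|| = 1).

λ_1 = 19.5208,  λ_2 = 7.4792;  v_1 ≈ (0.9347, 0.3554)


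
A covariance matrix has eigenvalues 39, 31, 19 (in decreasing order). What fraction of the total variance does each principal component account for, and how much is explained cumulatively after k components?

Step 1 — total variance = trace(Sigma) = Σ λ_i = 39 + 31 + 19 = 89.

Step 2 — fraction explained by component i = λ_i / Σ λ:
  PC1: 39/89 = 0.4382
  PC2: 31/89 = 0.3483
  PC3: 19/89 = 0.2135

Step 3 — cumulative fraction after k components = (λ_1 + ... + λ_k) / Σ λ:
  k = 1: 39/89 = 0.4382
  k = 2: (39 + 31)/89 = 70/89 = 0.7865
  k = 3: (39 + 31 + 19)/89 = 89/89 = 1

Summary (fraction, with percent):

explained: PC1 0.4382 (43.82%), PC2 0.3483 (34.83%), PC3 0.2135 (21.35%);  cumulative: 0.4382, 0.7865, 1


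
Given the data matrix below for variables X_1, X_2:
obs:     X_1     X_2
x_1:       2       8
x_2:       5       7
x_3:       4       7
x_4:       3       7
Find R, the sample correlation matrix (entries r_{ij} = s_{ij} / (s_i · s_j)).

Step 1 — column means:
  mean(X_1) = (2 + 5 + 4 + 3) / 4 = 14/4 = 3.5
  mean(X_2) = (8 + 7 + 7 + 7) / 4 = 29/4 = 7.25

Step 2 — sample variances and covariances s[i,j] = (1/(n-1)) · Σ_k (x_{k,i} - mean_i) · (x_{k,j} - mean_j), with n-1 = 3:
  s[X_1,X_1] = ((-1.5)·(-1.5) + (1.5)·(1.5) + (0.5)·(0.5) + (-0.5)·(-0.5)) / 3 = 5/3 = 1.6667
  s[X_1,X_2] = ((-1.5)·(0.75) + (1.5)·(-0.25) + (0.5)·(-0.25) + (-0.5)·(-0.25)) / 3 = -1.5/3 = -0.5
  s[X_2,X_2] = ((0.75)·(0.75) + (-0.25)·(-0.25) + (-0.25)·(-0.25) + (-0.25)·(-0.25)) / 3 = 0.75/3 = 0.25
  Sample standard deviations s_i = √(s[i,i]):
  s(X_1) = √(1.6667) = 1.291
  s(X_2) = √(0.25) = 0.5

Step 3 — r_{ij} = s_{ij} / (s_i · s_j):
  r[X_1,X_1] = 1 (diagonal).
  r[X_1,X_2] = -0.5 / (1.291 · 0.5) = -0.5 / 0.6455 = -0.7746
  r[X_2,X_2] = 1 (diagonal).

R is symmetric with unit diagonal. Assembling:

R = [[1, -0.7746],
 [-0.7746, 1]]


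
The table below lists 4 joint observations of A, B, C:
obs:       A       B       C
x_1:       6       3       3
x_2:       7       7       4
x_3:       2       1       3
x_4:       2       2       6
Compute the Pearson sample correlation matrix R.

Step 1 — column means:
  mean(A) = (6 + 7 + 2 + 2) / 4 = 17/4 = 4.25
  mean(B) = (3 + 7 + 1 + 2) / 4 = 13/4 = 3.25
  mean(C) = (3 + 4 + 3 + 6) / 4 = 16/4 = 4

Step 2 — sample variances and covariances s[i,j] = (1/(n-1)) · Σ_k (x_{k,i} - mean_i) · (x_{k,j} - mean_j), with n-1 = 3:
  s[A,A] = ((1.75)·(1.75) + (2.75)·(2.75) + (-2.25)·(-2.25) + (-2.25)·(-2.25)) / 3 = 20.75/3 = 6.9167
  s[A,B] = ((1.75)·(-0.25) + (2.75)·(3.75) + (-2.25)·(-2.25) + (-2.25)·(-1.25)) / 3 = 17.75/3 = 5.9167
  s[A,C] = ((1.75)·(-1) + (2.75)·(0) + (-2.25)·(-1) + (-2.25)·(2)) / 3 = -4/3 = -1.3333
  s[B,B] = ((-0.25)·(-0.25) + (3.75)·(3.75) + (-2.25)·(-2.25) + (-1.25)·(-1.25)) / 3 = 20.75/3 = 6.9167
  s[B,C] = ((-0.25)·(-1) + (3.75)·(0) + (-2.25)·(-1) + (-1.25)·(2)) / 3 = 0/3 = 0
  s[C,C] = ((-1)·(-1) + (0)·(0) + (-1)·(-1) + (2)·(2)) / 3 = 6/3 = 2
  Sample standard deviations s_i = √(s[i,i]):
  s(A) = √(6.9167) = 2.63
  s(B) = √(6.9167) = 2.63
  s(C) = √(2) = 1.4142

Step 3 — r_{ij} = s_{ij} / (s_i · s_j):
  r[A,A] = 1 (diagonal).
  r[A,B] = 5.9167 / (2.63 · 2.63) = 5.9167 / 6.9167 = 0.8554
  r[A,C] = -1.3333 / (2.63 · 1.4142) = -1.3333 / 3.7193 = -0.3585
  r[B,B] = 1 (diagonal).
  r[B,C] = 0 / (2.63 · 1.4142) = 0 / 3.7193 = 0
  r[C,C] = 1 (diagonal).

R is symmetric with unit diagonal. Assembling:

R = [[1, 0.8554, -0.3585],
 [0.8554, 1, 0],
 [-0.3585, 0, 1]]


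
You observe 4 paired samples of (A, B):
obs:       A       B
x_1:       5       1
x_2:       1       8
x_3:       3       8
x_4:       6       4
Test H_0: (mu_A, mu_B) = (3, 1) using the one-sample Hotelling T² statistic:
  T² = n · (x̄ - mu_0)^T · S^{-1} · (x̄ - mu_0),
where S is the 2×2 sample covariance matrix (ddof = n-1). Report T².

Step 1 — sample mean vector:
  mean(A) = (5 + 1 + 3 + 6) / 4 = 15/4 = 3.75
  mean(B) = (1 + 8 + 8 + 4) / 4 = 21/4 = 5.25
  x̄ = (3.75, 5.25),  deviation x̄ - mu_0 = (3.75, 5.25) - (3, 1) = (0.75, 4.25).

Step 2 — sample covariance matrix, S[i,j] = (1/(n-1)) · Σ_k (x_{k,i} - mean_i) · (x_{k,j} - mean_j), divisor n-1 = 3:
  S[A,A] = ((1.25)·(1.25) + (-2.75)·(-2.75) + (-0.75)·(-0.75) + (2.25)·(2.25)) / 3 = 14.75/3 = 4.9167
  S[A,B] = ((1.25)·(-4.25) + (-2.75)·(2.75) + (-0.75)·(2.75) + (2.25)·(-1.25)) / 3 = -17.75/3 = -5.9167
  S[B,B] = ((-4.25)·(-4.25) + (2.75)·(2.75) + (2.75)·(2.75) + (-1.25)·(-1.25)) / 3 = 34.75/3 = 11.5833
  S = [[4.9167, -5.9167],
 [-5.9167, 11.5833]].

Step 3 — invert S. det(S) = 4.9167·11.5833 - (-5.9167)² = 21.9444.
  S^{-1} = (1/det) · [[d, -b], [-b, a]] = [[0.5278, 0.2696],
 [0.2696, 0.2241]].

Step 4 — quadratic form (x̄ - mu_0)^T · S^{-1} · (x̄ - mu_0):
  S^{-1} · (x̄ - mu_0) = (1.5418, 1.1544),
  (x̄ - mu_0)^T · [...] = (0.75)·(1.5418) + (4.25)·(1.1544) = 6.0627.

Step 5 — scale by n: T² = 4 · 6.0627 = 24.2506.

T² ≈ 24.2506


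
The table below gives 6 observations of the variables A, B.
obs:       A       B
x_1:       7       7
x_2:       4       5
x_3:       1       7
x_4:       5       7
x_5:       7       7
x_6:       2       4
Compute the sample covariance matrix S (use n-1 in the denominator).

Step 1 — column means:
  mean(A) = (7 + 4 + 1 + 5 + 7 + 2) / 6 = 26/6 = 4.3333
  mean(B) = (7 + 5 + 7 + 7 + 7 + 4) / 6 = 37/6 = 6.1667

Step 2 — sample covariance S[i,j] = (1/(n-1)) · Σ_k (x_{k,i} - mean_i) · (x_{k,j} - mean_j), with n-1 = 5.
  S[A,A] = ((2.6667)·(2.6667) + (-0.3333)·(-0.3333) + (-3.3333)·(-3.3333) + (0.6667)·(0.6667) + (2.6667)·(2.6667) + (-2.3333)·(-2.3333)) / 5 = 31.3333/5 = 6.2667
  S[A,B] = ((2.6667)·(0.8333) + (-0.3333)·(-1.1667) + (-3.3333)·(0.8333) + (0.6667)·(0.8333) + (2.6667)·(0.8333) + (-2.3333)·(-2.1667)) / 5 = 7.6667/5 = 1.5333
  S[B,B] = ((0.8333)·(0.8333) + (-1.1667)·(-1.1667) + (0.8333)·(0.8333) + (0.8333)·(0.8333) + (0.8333)·(0.8333) + (-2.1667)·(-2.1667)) / 5 = 8.8333/5 = 1.7667

S is symmetric (S[j,i] = S[i,j]). Assembling:

S = [[6.2667, 1.5333],
 [1.5333, 1.7667]]


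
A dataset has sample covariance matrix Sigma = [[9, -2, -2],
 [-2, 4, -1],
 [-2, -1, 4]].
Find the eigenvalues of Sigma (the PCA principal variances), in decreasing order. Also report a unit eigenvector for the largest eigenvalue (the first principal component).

Step 1 — characteristic polynomial p(λ) = det(λI - Sigma) = λ³ - tr·λ² + c_1·λ - det, where tr = trace, c_1 = sum of the principal 2×2 minors, det = det(Sigma):
  tr = 9 + 4 + 4 = 17,
  c_1 = (9·4 - (-2)²) + (9·4 - (-2)²) + (4·4 - (-1)²) = 32 + 32 + 15 = 79,
  det = 9·(4·4 - (-1)²) - (-2)·((-2)·4 - (-1)·(-2)) + (-2)·((-2)·(-1) - 4·(-2)) = 9·(15) - (-2)·(-10) + (-2)·(10) = 95.
  So p(λ) = λ³ - 17λ² + 79λ - 95.
Step 2 — look for an integer root (rational root theorem: any rational root is an integer divisor of 95). Testing λ = 5:
  p(5) = 125 - 425 + 395 - 95 = 0  ✓
  Dividing out (λ - 5): p(λ) = (λ - 5)(λ² - 12λ + 19).
Step 3 — remaining eigenvalues from the quadratic λ² - 12λ + 19 = 0:
  Δ = 12² - 4·19 = 144 - 76 = 68,  λ = (12 ± √68)/2 = (12 ± 8.2462)/2 ≈ 10.1231 or 1.8769.
  Sorted: λ_1 = 10.1231,  λ_2 = 5,  λ_3 = 1.8769  (check: sum = 17 = tr ✓).

Step 4 — unit eigenvector for λ_1 ≈ 10.1231: v spans the null space of (Sigma - λ_1 I), whose rows are
  r_1 = (-1.1231, -2, -2),  r_2 = (-2, -6.1231, -1),  r_3 = (-2, -1, -6.1231).
  v is orthogonal to every row, so take v ∝ r_1 × r_2 = ((-2)·(-1) - (-2)·(-6.1231), (-2)·(-2) - (-1.1231)·(-1), (-1.1231)·(-6.1231) - (-2)·(-2)) ≈ (-10.2462, 2.8769, 2.8769).
  Rescale (multiply by -1 so the first nonzero entry is positive): u = (10.2462, -2.8769, -2.8769).
  ||u|| = √((10.2462)² + (-2.8769)² + (-2.8769)²) = √(121.5379) ≈ 11.0244,  v_1 = u/||u|| ≈ (0.9294, -0.261, -0.261) (||v_1|| = 1).

λ_1 = 10.1231,  λ_2 = 5,  λ_3 = 1.8769;  v_1 ≈ (0.9294, -0.261, -0.261)


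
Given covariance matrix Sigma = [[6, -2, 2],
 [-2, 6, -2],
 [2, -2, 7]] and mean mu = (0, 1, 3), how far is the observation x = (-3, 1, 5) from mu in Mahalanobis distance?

Step 1 — centre the observation: (x - mu) = (-3, 0, 2).

Step 2 — invert Sigma (cofactor / det for 3×3, or solve directly):
  Sigma^{-1} = [[0.1979, 0.0521, -0.0417],
 [0.0521, 0.1979, 0.0417],
 [-0.0417, 0.0417, 0.1667]].

Step 3 — form the quadratic (x - mu)^T · Sigma^{-1} · (x - mu):
  Sigma^{-1} · (x - mu) = (-0.6771, -0.0729, 0.4583).
  (x - mu)^T · [Sigma^{-1} · (x - mu)] = (-3)·(-0.6771) + (0)·(-0.0729) + (2)·(0.4583) = 2.9479.

Step 4 — take square root: d = √(2.9479) ≈ 1.7169.

d(x, mu) = √(2.9479) ≈ 1.7169


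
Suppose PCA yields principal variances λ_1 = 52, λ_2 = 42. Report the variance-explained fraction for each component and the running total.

Step 1 — total variance = trace(Sigma) = Σ λ_i = 52 + 42 = 94.

Step 2 — fraction explained by component i = λ_i / Σ λ:
  PC1: 52/94 = 0.5532
  PC2: 42/94 = 0.4468

Step 3 — cumulative fraction after k components = (λ_1 + ... + λ_k) / Σ λ:
  k = 1: 52/94 = 0.5532
  k = 2: (52 + 42)/94 = 94/94 = 1

Summary (fraction, with percent):

explained: PC1 0.5532 (55.32%), PC2 0.4468 (44.68%);  cumulative: 0.5532, 1


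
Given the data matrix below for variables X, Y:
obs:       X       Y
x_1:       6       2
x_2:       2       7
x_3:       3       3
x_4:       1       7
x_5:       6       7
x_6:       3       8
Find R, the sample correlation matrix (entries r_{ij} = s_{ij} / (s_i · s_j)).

Step 1 — column means:
  mean(X) = (6 + 2 + 3 + 1 + 6 + 3) / 6 = 21/6 = 3.5
  mean(Y) = (2 + 7 + 3 + 7 + 7 + 8) / 6 = 34/6 = 5.6667

Step 2 — sample variances and covariances s[i,j] = (1/(n-1)) · Σ_k (x_{k,i} - mean_i) · (x_{k,j} - mean_j), with n-1 = 5:
  s[X,X] = ((2.5)·(2.5) + (-1.5)·(-1.5) + (-0.5)·(-0.5) + (-2.5)·(-2.5) + (2.5)·(2.5) + (-0.5)·(-0.5)) / 5 = 21.5/5 = 4.3
  s[X,Y] = ((2.5)·(-3.6667) + (-1.5)·(1.3333) + (-0.5)·(-2.6667) + (-2.5)·(1.3333) + (2.5)·(1.3333) + (-0.5)·(2.3333)) / 5 = -11/5 = -2.2
  s[Y,Y] = ((-3.6667)·(-3.6667) + (1.3333)·(1.3333) + (-2.6667)·(-2.6667) + (1.3333)·(1.3333) + (1.3333)·(1.3333) + (2.3333)·(2.3333)) / 5 = 31.3333/5 = 6.2667
  Sample standard deviations s_i = √(s[i,i]):
  s(X) = √(4.3) = 2.0736
  s(Y) = √(6.2667) = 2.5033

Step 3 — r_{ij} = s_{ij} / (s_i · s_j):
  r[X,X] = 1 (diagonal).
  r[X,Y] = -2.2 / (2.0736 · 2.5033) = -2.2 / 5.191 = -0.4238
  r[Y,Y] = 1 (diagonal).

R is symmetric with unit diagonal. Assembling:

R = [[1, -0.4238],
 [-0.4238, 1]]


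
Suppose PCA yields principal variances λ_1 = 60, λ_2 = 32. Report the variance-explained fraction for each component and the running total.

Step 1 — total variance = trace(Sigma) = Σ λ_i = 60 + 32 = 92.

Step 2 — fraction explained by component i = λ_i / Σ λ:
  PC1: 60/92 = 0.6522
  PC2: 32/92 = 0.3478

Step 3 — cumulative fraction after k components = (λ_1 + ... + λ_k) / Σ λ:
  k = 1: 60/92 = 0.6522
  k = 2: (60 + 32)/92 = 92/92 = 1

Summary (fraction, with percent):

explained: PC1 0.6522 (65.22%), PC2 0.3478 (34.78%);  cumulative: 0.6522, 1


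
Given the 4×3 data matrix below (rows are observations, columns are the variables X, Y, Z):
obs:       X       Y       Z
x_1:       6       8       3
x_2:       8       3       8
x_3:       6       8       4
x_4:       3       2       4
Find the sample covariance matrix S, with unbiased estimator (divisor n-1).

Step 1 — column means:
  mean(X) = (6 + 8 + 6 + 3) / 4 = 23/4 = 5.75
  mean(Y) = (8 + 3 + 8 + 2) / 4 = 21/4 = 5.25
  mean(Z) = (3 + 8 + 4 + 4) / 4 = 19/4 = 4.75

Step 2 — sample covariance S[i,j] = (1/(n-1)) · Σ_k (x_{k,i} - mean_i) · (x_{k,j} - mean_j), with n-1 = 3.
  S[X,X] = ((0.25)·(0.25) + (2.25)·(2.25) + (0.25)·(0.25) + (-2.75)·(-2.75)) / 3 = 12.75/3 = 4.25
  S[X,Y] = ((0.25)·(2.75) + (2.25)·(-2.25) + (0.25)·(2.75) + (-2.75)·(-3.25)) / 3 = 5.25/3 = 1.75
  S[X,Z] = ((0.25)·(-1.75) + (2.25)·(3.25) + (0.25)·(-0.75) + (-2.75)·(-0.75)) / 3 = 8.75/3 = 2.9167
  S[Y,Y] = ((2.75)·(2.75) + (-2.25)·(-2.25) + (2.75)·(2.75) + (-3.25)·(-3.25)) / 3 = 30.75/3 = 10.25
  S[Y,Z] = ((2.75)·(-1.75) + (-2.25)·(3.25) + (2.75)·(-0.75) + (-3.25)·(-0.75)) / 3 = -11.75/3 = -3.9167
  S[Z,Z] = ((-1.75)·(-1.75) + (3.25)·(3.25) + (-0.75)·(-0.75) + (-0.75)·(-0.75)) / 3 = 14.75/3 = 4.9167

S is symmetric (S[j,i] = S[i,j]). Assembling:

S = [[4.25, 1.75, 2.9167],
 [1.75, 10.25, -3.9167],
 [2.9167, -3.9167, 4.9167]]


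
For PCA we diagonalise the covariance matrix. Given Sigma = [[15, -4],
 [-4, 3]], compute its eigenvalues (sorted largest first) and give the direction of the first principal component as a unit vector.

Step 1 — characteristic polynomial of 2×2 Sigma:
  det(Sigma - λI) = λ² - trace · λ + det = 0.
  trace = 15 + 3 = 18, det = 15·3 - (-4)² = 29.
Step 2 — discriminant:
  Δ = trace² - 4·det = 324 - 116 = 208.
Step 3 — eigenvalues:
  λ = (trace ± √Δ)/2 = (18 ± 14.4222)/2,
  λ_1 = 16.2111,  λ_2 = 1.7889.

Step 4 — unit eigenvector for λ_1: solve (Sigma - λ_1 I)v = 0. First row:
  (15 - 16.2111)·v_x + (-4)·v_y = 0, i.e. (-1.2111)·v_x + (-4)·v_y = 0,
  so v ∝ (b, λ_1 - a) = (-4, 1.2111); multiply by -1 so the first entry is positive: u = (4, -1.2111).
  ||u|| = √((4)² + (-1.2111)²) = √(17.4668) ≈ 4.1793,
  v_1 = u/||u|| ≈ (0.9571, -0.2898) (||v_1|| = 1).

λ_1 = 16.2111,  λ_2 = 1.7889;  v_1 ≈ (0.9571, -0.2898)


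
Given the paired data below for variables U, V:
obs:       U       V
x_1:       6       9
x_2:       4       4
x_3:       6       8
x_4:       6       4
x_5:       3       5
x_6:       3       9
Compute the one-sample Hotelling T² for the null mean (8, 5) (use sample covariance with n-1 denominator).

Step 1 — sample mean vector:
  mean(U) = (6 + 4 + 6 + 6 + 3 + 3) / 6 = 28/6 = 4.6667
  mean(V) = (9 + 4 + 8 + 4 + 5 + 9) / 6 = 39/6 = 6.5
  x̄ = (4.6667, 6.5),  deviation x̄ - mu_0 = (4.6667, 6.5) - (8, 5) = (-3.3333, 1.5).

Step 2 — sample covariance matrix, S[i,j] = (1/(n-1)) · Σ_k (x_{k,i} - mean_i) · (x_{k,j} - mean_j), divisor n-1 = 5:
  S[U,U] = ((1.3333)·(1.3333) + (-0.6667)·(-0.6667) + (1.3333)·(1.3333) + (1.3333)·(1.3333) + (-1.6667)·(-1.6667) + (-1.6667)·(-1.6667)) / 5 = 11.3333/5 = 2.2667
  S[U,V] = ((1.3333)·(2.5) + (-0.6667)·(-2.5) + (1.3333)·(1.5) + (1.3333)·(-2.5) + (-1.6667)·(-1.5) + (-1.6667)·(2.5)) / 5 = 2/5 = 0.4
  S[V,V] = ((2.5)·(2.5) + (-2.5)·(-2.5) + (1.5)·(1.5) + (-2.5)·(-2.5) + (-1.5)·(-1.5) + (2.5)·(2.5)) / 5 = 29.5/5 = 5.9
  S = [[2.2667, 0.4],
 [0.4, 5.9]].

Step 3 — invert S. det(S) = 2.2667·5.9 - (0.4)² = 13.2133.
  S^{-1} = (1/det) · [[d, -b], [-b, a]] = [[0.4465, -0.0303],
 [-0.0303, 0.1715]].

Step 4 — quadratic form (x̄ - mu_0)^T · S^{-1} · (x̄ - mu_0):
  S^{-1} · (x̄ - mu_0) = (-1.5338, 0.3582),
  (x̄ - mu_0)^T · [...] = (-3.3333)·(-1.5338) + (1.5)·(0.3582) = 5.65.

Step 5 — scale by n: T² = 6 · 5.65 = 33.9001.

T² ≈ 33.9001


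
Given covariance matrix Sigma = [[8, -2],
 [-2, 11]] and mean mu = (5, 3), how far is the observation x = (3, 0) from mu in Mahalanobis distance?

Step 1 — centre the observation: (x - mu) = (-2, -3).

Step 2 — invert Sigma. det(Sigma) = 8·11 - (-2)² = 84.
  Sigma^{-1} = (1/det) · [[d, -b], [-b, a]] = [[0.131, 0.0238],
 [0.0238, 0.0952]].

Step 3 — form the quadratic (x - mu)^T · Sigma^{-1} · (x - mu):
  Sigma^{-1} · (x - mu) = (-0.3333, -0.3333).
  (x - mu)^T · [Sigma^{-1} · (x - mu)] = (-2)·(-0.3333) + (-3)·(-0.3333) = 1.6667.

Step 4 — take square root: d = √(1.6667) ≈ 1.291.

d(x, mu) = √(1.6667) ≈ 1.291


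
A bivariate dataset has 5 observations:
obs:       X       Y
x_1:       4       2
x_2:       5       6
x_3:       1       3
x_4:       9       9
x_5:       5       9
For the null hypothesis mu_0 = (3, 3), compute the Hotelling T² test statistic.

Step 1 — sample mean vector:
  mean(X) = (4 + 5 + 1 + 9 + 5) / 5 = 24/5 = 4.8
  mean(Y) = (2 + 6 + 3 + 9 + 9) / 5 = 29/5 = 5.8
  x̄ = (4.8, 5.8),  deviation x̄ - mu_0 = (4.8, 5.8) - (3, 3) = (1.8, 2.8).

Step 2 — sample covariance matrix, S[i,j] = (1/(n-1)) · Σ_k (x_{k,i} - mean_i) · (x_{k,j} - mean_j), divisor n-1 = 4:
  S[X,X] = ((-0.8)·(-0.8) + (0.2)·(0.2) + (-3.8)·(-3.8) + (4.2)·(4.2) + (0.2)·(0.2)) / 4 = 32.8/4 = 8.2
  S[X,Y] = ((-0.8)·(-3.8) + (0.2)·(0.2) + (-3.8)·(-2.8) + (4.2)·(3.2) + (0.2)·(3.2)) / 4 = 27.8/4 = 6.95
  S[Y,Y] = ((-3.8)·(-3.8) + (0.2)·(0.2) + (-2.8)·(-2.8) + (3.2)·(3.2) + (3.2)·(3.2)) / 4 = 42.8/4 = 10.7
  S = [[8.2, 6.95],
 [6.95, 10.7]].

Step 3 — invert S. det(S) = 8.2·10.7 - (6.95)² = 39.4375.
  S^{-1} = (1/det) · [[d, -b], [-b, a]] = [[0.2713, -0.1762],
 [-0.1762, 0.2079]].

Step 4 — quadratic form (x̄ - mu_0)^T · S^{-1} · (x̄ - mu_0):
  S^{-1} · (x̄ - mu_0) = (-0.0051, 0.265),
  (x̄ - mu_0)^T · [...] = (1.8)·(-0.0051) + (2.8)·(0.265) = 0.7328.

Step 5 — scale by n: T² = 5 · 0.7328 = 3.664.

T² ≈ 3.664


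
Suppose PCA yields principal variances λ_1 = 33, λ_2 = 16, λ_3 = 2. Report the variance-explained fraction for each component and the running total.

Step 1 — total variance = trace(Sigma) = Σ λ_i = 33 + 16 + 2 = 51.

Step 2 — fraction explained by component i = λ_i / Σ λ:
  PC1: 33/51 = 0.6471
  PC2: 16/51 = 0.3137
  PC3: 2/51 = 0.0392

Step 3 — cumulative fraction after k components = (λ_1 + ... + λ_k) / Σ λ:
  k = 1: 33/51 = 0.6471
  k = 2: (33 + 16)/51 = 49/51 = 0.9608
  k = 3: (33 + 16 + 2)/51 = 51/51 = 1

Summary (fraction, with percent):

explained: PC1 0.6471 (64.71%), PC2 0.3137 (31.37%), PC3 0.0392 (3.92%);  cumulative: 0.6471, 0.9608, 1


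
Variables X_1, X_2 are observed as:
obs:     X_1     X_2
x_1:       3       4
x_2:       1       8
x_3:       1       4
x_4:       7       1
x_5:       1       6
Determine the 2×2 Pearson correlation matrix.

Step 1 — column means:
  mean(X_1) = (3 + 1 + 1 + 7 + 1) / 5 = 13/5 = 2.6
  mean(X_2) = (4 + 8 + 4 + 1 + 6) / 5 = 23/5 = 4.6

Step 2 — sample variances and covariances s[i,j] = (1/(n-1)) · Σ_k (x_{k,i} - mean_i) · (x_{k,j} - mean_j), with n-1 = 4:
  s[X_1,X_1] = ((0.4)·(0.4) + (-1.6)·(-1.6) + (-1.6)·(-1.6) + (4.4)·(4.4) + (-1.6)·(-1.6)) / 4 = 27.2/4 = 6.8
  s[X_1,X_2] = ((0.4)·(-0.6) + (-1.6)·(3.4) + (-1.6)·(-0.6) + (4.4)·(-3.6) + (-1.6)·(1.4)) / 4 = -22.8/4 = -5.7
  s[X_2,X_2] = ((-0.6)·(-0.6) + (3.4)·(3.4) + (-0.6)·(-0.6) + (-3.6)·(-3.6) + (1.4)·(1.4)) / 4 = 27.2/4 = 6.8
  Sample standard deviations s_i = √(s[i,i]):
  s(X_1) = √(6.8) = 2.6077
  s(X_2) = √(6.8) = 2.6077

Step 3 — r_{ij} = s_{ij} / (s_i · s_j):
  r[X_1,X_1] = 1 (diagonal).
  r[X_1,X_2] = -5.7 / (2.6077 · 2.6077) = -5.7 / 6.8 = -0.8382
  r[X_2,X_2] = 1 (diagonal).

R is symmetric with unit diagonal. Assembling:

R = [[1, -0.8382],
 [-0.8382, 1]]


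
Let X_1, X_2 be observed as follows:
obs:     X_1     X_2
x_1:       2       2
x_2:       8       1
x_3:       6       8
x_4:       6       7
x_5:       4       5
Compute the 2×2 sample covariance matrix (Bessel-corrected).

Step 1 — column means:
  mean(X_1) = (2 + 8 + 6 + 6 + 4) / 5 = 26/5 = 5.2
  mean(X_2) = (2 + 1 + 8 + 7 + 5) / 5 = 23/5 = 4.6

Step 2 — sample covariance S[i,j] = (1/(n-1)) · Σ_k (x_{k,i} - mean_i) · (x_{k,j} - mean_j), with n-1 = 4.
  S[X_1,X_1] = ((-3.2)·(-3.2) + (2.8)·(2.8) + (0.8)·(0.8) + (0.8)·(0.8) + (-1.2)·(-1.2)) / 4 = 20.8/4 = 5.2
  S[X_1,X_2] = ((-3.2)·(-2.6) + (2.8)·(-3.6) + (0.8)·(3.4) + (0.8)·(2.4) + (-1.2)·(0.4)) / 4 = 2.4/4 = 0.6
  S[X_2,X_2] = ((-2.6)·(-2.6) + (-3.6)·(-3.6) + (3.4)·(3.4) + (2.4)·(2.4) + (0.4)·(0.4)) / 4 = 37.2/4 = 9.3

S is symmetric (S[j,i] = S[i,j]). Assembling:

S = [[5.2, 0.6],
 [0.6, 9.3]]


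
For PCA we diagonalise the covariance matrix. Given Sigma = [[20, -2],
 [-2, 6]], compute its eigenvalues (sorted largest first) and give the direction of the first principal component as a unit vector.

Step 1 — characteristic polynomial of 2×2 Sigma:
  det(Sigma - λI) = λ² - trace · λ + det = 0.
  trace = 20 + 6 = 26, det = 20·6 - (-2)² = 116.
Step 2 — discriminant:
  Δ = trace² - 4·det = 676 - 464 = 212.
Step 3 — eigenvalues:
  λ = (trace ± √Δ)/2 = (26 ± 14.5602)/2,
  λ_1 = 20.2801,  λ_2 = 5.7199.

Step 4 — unit eigenvector for λ_1: solve (Sigma - λ_1 I)v = 0. First row:
  (20 - 20.2801)·v_x + (-2)·v_y = 0, i.e. (-0.2801)·v_x + (-2)·v_y = 0,
  so v ∝ (b, λ_1 - a) = (-2, 0.2801); multiply by -1 so the first entry is positive: u = (2, -0.2801).
  ||u|| = √((2)² + (-0.2801)²) = √(4.0785) ≈ 2.0195,
  v_1 = u/||u|| ≈ (0.9903, -0.1387) (||v_1|| = 1).

λ_1 = 20.2801,  λ_2 = 5.7199;  v_1 ≈ (0.9903, -0.1387)


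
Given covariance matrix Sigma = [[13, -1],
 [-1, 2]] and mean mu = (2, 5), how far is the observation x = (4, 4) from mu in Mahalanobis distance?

Step 1 — centre the observation: (x - mu) = (2, -1).

Step 2 — invert Sigma. det(Sigma) = 13·2 - (-1)² = 25.
  Sigma^{-1} = (1/det) · [[d, -b], [-b, a]] = [[0.08, 0.04],
 [0.04, 0.52]].

Step 3 — form the quadratic (x - mu)^T · Sigma^{-1} · (x - mu):
  Sigma^{-1} · (x - mu) = (0.12, -0.44).
  (x - mu)^T · [Sigma^{-1} · (x - mu)] = (2)·(0.12) + (-1)·(-0.44) = 0.68.

Step 4 — take square root: d = √(0.68) ≈ 0.8246.

d(x, mu) = √(0.68) ≈ 0.8246


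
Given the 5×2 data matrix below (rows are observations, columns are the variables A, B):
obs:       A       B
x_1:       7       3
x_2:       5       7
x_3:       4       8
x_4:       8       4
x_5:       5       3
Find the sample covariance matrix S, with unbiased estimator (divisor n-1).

Step 1 — column means:
  mean(A) = (7 + 5 + 4 + 8 + 5) / 5 = 29/5 = 5.8
  mean(B) = (3 + 7 + 8 + 4 + 3) / 5 = 25/5 = 5

Step 2 — sample covariance S[i,j] = (1/(n-1)) · Σ_k (x_{k,i} - mean_i) · (x_{k,j} - mean_j), with n-1 = 4.
  S[A,A] = ((1.2)·(1.2) + (-0.8)·(-0.8) + (-1.8)·(-1.8) + (2.2)·(2.2) + (-0.8)·(-0.8)) / 4 = 10.8/4 = 2.7
  S[A,B] = ((1.2)·(-2) + (-0.8)·(2) + (-1.8)·(3) + (2.2)·(-1) + (-0.8)·(-2)) / 4 = -10/4 = -2.5
  S[B,B] = ((-2)·(-2) + (2)·(2) + (3)·(3) + (-1)·(-1) + (-2)·(-2)) / 4 = 22/4 = 5.5

S is symmetric (S[j,i] = S[i,j]). Assembling:

S = [[2.7, -2.5],
 [-2.5, 5.5]]


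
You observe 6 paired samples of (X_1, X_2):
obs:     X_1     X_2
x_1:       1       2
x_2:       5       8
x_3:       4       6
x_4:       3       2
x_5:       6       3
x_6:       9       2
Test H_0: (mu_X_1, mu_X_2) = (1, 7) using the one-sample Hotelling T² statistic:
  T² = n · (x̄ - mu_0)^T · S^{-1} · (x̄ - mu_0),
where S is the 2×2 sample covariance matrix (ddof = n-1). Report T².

Step 1 — sample mean vector:
  mean(X_1) = (1 + 5 + 4 + 3 + 6 + 9) / 6 = 28/6 = 4.6667
  mean(X_2) = (2 + 8 + 6 + 2 + 3 + 2) / 6 = 23/6 = 3.8333
  x̄ = (4.6667, 3.8333),  deviation x̄ - mu_0 = (4.6667, 3.8333) - (1, 7) = (3.6667, -3.1667).

Step 2 — sample covariance matrix, S[i,j] = (1/(n-1)) · Σ_k (x_{k,i} - mean_i) · (x_{k,j} - mean_j), divisor n-1 = 5:
  S[X_1,X_1] = ((-3.6667)·(-3.6667) + (0.3333)·(0.3333) + (-0.6667)·(-0.6667) + (-1.6667)·(-1.6667) + (1.3333)·(1.3333) + (4.3333)·(4.3333)) / 5 = 37.3333/5 = 7.4667
  S[X_1,X_2] = ((-3.6667)·(-1.8333) + (0.3333)·(4.1667) + (-0.6667)·(2.1667) + (-1.6667)·(-1.8333) + (1.3333)·(-0.8333) + (4.3333)·(-1.8333)) / 5 = 0.6667/5 = 0.1333
  S[X_2,X_2] = ((-1.8333)·(-1.8333) + (4.1667)·(4.1667) + (2.1667)·(2.1667) + (-1.8333)·(-1.8333) + (-0.8333)·(-0.8333) + (-1.8333)·(-1.8333)) / 5 = 32.8333/5 = 6.5667
  S = [[7.4667, 0.1333],
 [0.1333, 6.5667]].

Step 3 — invert S. det(S) = 7.4667·6.5667 - (0.1333)² = 49.0133.
  S^{-1} = (1/det) · [[d, -b], [-b, a]] = [[0.134, -0.0027],
 [-0.0027, 0.1523]].

Step 4 — quadratic form (x̄ - mu_0)^T · S^{-1} · (x̄ - mu_0):
  S^{-1} · (x̄ - mu_0) = (0.4999, -0.4924),
  (x̄ - mu_0)^T · [...] = (3.6667)·(0.4999) + (-3.1667)·(-0.4924) = 3.392.

Step 5 — scale by n: T² = 6 · 3.392 = 20.3523.

T² ≈ 20.3523


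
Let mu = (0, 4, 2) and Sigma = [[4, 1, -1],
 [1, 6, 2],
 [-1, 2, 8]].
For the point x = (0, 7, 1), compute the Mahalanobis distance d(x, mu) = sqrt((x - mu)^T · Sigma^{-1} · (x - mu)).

Step 1 — centre the observation: (x - mu) = (0, 3, -1).

Step 2 — invert Sigma (cofactor / det for 3×3, or solve directly):
  Sigma^{-1} = [[0.2785, -0.0633, 0.0506],
 [-0.0633, 0.1962, -0.057],
 [0.0506, -0.057, 0.1456]].

Step 3 — form the quadratic (x - mu)^T · Sigma^{-1} · (x - mu):
  Sigma^{-1} · (x - mu) = (-0.2405, 0.6456, -0.3165).
  (x - mu)^T · [Sigma^{-1} · (x - mu)] = (0)·(-0.2405) + (3)·(0.6456) + (-1)·(-0.3165) = 2.2532.

Step 4 — take square root: d = √(2.2532) ≈ 1.5011.

d(x, mu) = √(2.2532) ≈ 1.5011


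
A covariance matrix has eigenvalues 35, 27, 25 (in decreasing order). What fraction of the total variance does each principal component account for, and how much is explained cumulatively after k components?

Step 1 — total variance = trace(Sigma) = Σ λ_i = 35 + 27 + 25 = 87.

Step 2 — fraction explained by component i = λ_i / Σ λ:
  PC1: 35/87 = 0.4023
  PC2: 27/87 = 0.3103
  PC3: 25/87 = 0.2874

Step 3 — cumulative fraction after k components = (λ_1 + ... + λ_k) / Σ λ:
  k = 1: 35/87 = 0.4023
  k = 2: (35 + 27)/87 = 62/87 = 0.7126
  k = 3: (35 + 27 + 25)/87 = 87/87 = 1

Summary (fraction, with percent):

explained: PC1 0.4023 (40.23%), PC2 0.3103 (31.03%), PC3 0.2874 (28.74%);  cumulative: 0.4023, 0.7126, 1


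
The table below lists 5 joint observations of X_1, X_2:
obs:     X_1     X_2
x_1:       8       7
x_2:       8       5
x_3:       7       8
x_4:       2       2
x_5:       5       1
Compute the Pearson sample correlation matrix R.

Step 1 — column means:
  mean(X_1) = (8 + 8 + 7 + 2 + 5) / 5 = 30/5 = 6
  mean(X_2) = (7 + 5 + 8 + 2 + 1) / 5 = 23/5 = 4.6

Step 2 — sample variances and covariances s[i,j] = (1/(n-1)) · Σ_k (x_{k,i} - mean_i) · (x_{k,j} - mean_j), with n-1 = 4:
  s[X_1,X_1] = ((2)·(2) + (2)·(2) + (1)·(1) + (-4)·(-4) + (-1)·(-1)) / 4 = 26/4 = 6.5
  s[X_1,X_2] = ((2)·(2.4) + (2)·(0.4) + (1)·(3.4) + (-4)·(-2.6) + (-1)·(-3.6)) / 4 = 23/4 = 5.75
  s[X_2,X_2] = ((2.4)·(2.4) + (0.4)·(0.4) + (3.4)·(3.4) + (-2.6)·(-2.6) + (-3.6)·(-3.6)) / 4 = 37.2/4 = 9.3
  Sample standard deviations s_i = √(s[i,i]):
  s(X_1) = √(6.5) = 2.5495
  s(X_2) = √(9.3) = 3.0496

Step 3 — r_{ij} = s_{ij} / (s_i · s_j):
  r[X_1,X_1] = 1 (diagonal).
  r[X_1,X_2] = 5.75 / (2.5495 · 3.0496) = 5.75 / 7.775 = 0.7396
  r[X_2,X_2] = 1 (diagonal).

R is symmetric with unit diagonal. Assembling:

R = [[1, 0.7396],
 [0.7396, 1]]


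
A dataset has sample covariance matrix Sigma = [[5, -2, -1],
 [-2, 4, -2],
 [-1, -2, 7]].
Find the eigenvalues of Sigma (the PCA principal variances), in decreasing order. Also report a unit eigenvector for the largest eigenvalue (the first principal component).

Step 1 — characteristic polynomial p(λ) = det(λI - Sigma) = λ³ - tr·λ² + c_1·λ - det, where tr = trace, c_1 = sum of the principal 2×2 minors, det = det(Sigma):
  tr = 5 + 4 + 7 = 16,
  c_1 = (5·4 - (-2)²) + (5·7 - (-1)²) + (4·7 - (-2)²) = 16 + 34 + 24 = 74,
  det = 5·(4·7 - (-2)²) - (-2)·((-2)·7 - (-2)·(-1)) + (-1)·((-2)·(-2) - 4·(-1)) = 5·(24) - (-2)·(-16) + (-1)·(8) = 80.
  So p(λ) = λ³ - 16λ² + 74λ - 80.
Step 2 — look for an integer root (rational root theorem: any rational root is an integer divisor of 80). Testing λ = 8:
  p(8) = 512 - 1024 + 592 - 80 = 0  ✓
  Dividing out (λ - 8): p(λ) = (λ - 8)(λ² - 8λ + 10).
Step 3 — remaining eigenvalues from the quadratic λ² - 8λ + 10 = 0:
  Δ = 8² - 4·10 = 64 - 40 = 24,  λ = (8 ± √24)/2 = (8 ± 4.899)/2 ≈ 6.4495 or 1.5505.
  Sorted: λ_1 = 8,  λ_2 = 6.4495,  λ_3 = 1.5505  (check: sum = 16 = tr ✓).

Step 4 — unit eigenvector for λ_1 = 8: v spans the null space of (Sigma - λ_1 I), whose rows are
  r_1 = (-3, -2, -1),  r_2 = (-2, -4, -2),  r_3 = (-1, -2, -1).
  v is orthogonal to every row, so take v ∝ r_1 × r_2 = ((-2)·(-2) - (-1)·(-4), (-1)·(-2) - (-3)·(-2), (-3)·(-4) - (-2)·(-2)) = (0, -4, 8).
  Rescale (divide by 4; multiply by -1 so the first nonzero entry is positive): u = (0, 1, -2).
  ||u|| = √((0)² + (1)² + (-2)²) = √(5) ≈ 2.2361,  v_1 = u/||u|| ≈ (0, 0.4472, -0.8944) (||v_1|| = 1).

λ_1 = 8,  λ_2 = 6.4495,  λ_3 = 1.5505;  v_1 ≈ (0, 0.4472, -0.8944)
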